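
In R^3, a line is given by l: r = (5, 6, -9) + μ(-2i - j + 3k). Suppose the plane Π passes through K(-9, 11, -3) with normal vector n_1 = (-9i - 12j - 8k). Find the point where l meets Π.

Π: n_1·r = n_1·K gives -9x - 12y - 8z = -27.
Substitute r = (5, 6, -9) + t(-2, -1, 3) into the plane: -45 + 6t = -27, so t = 3.
Intersection: (5, 6, -9) + 3·(-2, -1, 3) = (-1, 3, 0).

(-1, 3, 0)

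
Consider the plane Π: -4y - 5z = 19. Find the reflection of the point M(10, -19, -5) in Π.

λ = (n·M − d)/|n|² = (101 − 19)/41 = 2.
Reflection = M − 2λn = (10, -19, -5) − 4·(0, -4, -5) = (10, -3, 15).

(10, -3, 15)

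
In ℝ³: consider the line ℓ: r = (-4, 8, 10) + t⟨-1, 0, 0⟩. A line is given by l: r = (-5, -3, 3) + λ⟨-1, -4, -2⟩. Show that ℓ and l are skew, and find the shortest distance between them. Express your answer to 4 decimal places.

Common perpendicular direction n = (-1, 0, 0) × (-1, -4, -2) = (0, -2, 4).
With w = (-5, -3, 3) − (-4, 8, 10) = (-1, -11, -7), w · n = -6.
Since n ≠ 0 the lines are not parallel, and w · n = -6 ≠ 0 so they do not intersect; hence they are skew.
Distance = |w · n| / |n| = |-6| / √20 ≈ 1.3416.

1.3416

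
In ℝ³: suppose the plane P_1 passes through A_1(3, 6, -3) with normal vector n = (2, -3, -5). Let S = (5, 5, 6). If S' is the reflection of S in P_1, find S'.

(9, -1, -4)

P_1: n·r = n·A_1 gives 2x - 3y - 5z = 3.
λ = (n·S − d)/|n|² = (-35 − 3)/38 = -1.
Reflection = S − 2λn = (5, 5, 6) − (-2)·(2, -3, -5) = (9, -1, -4).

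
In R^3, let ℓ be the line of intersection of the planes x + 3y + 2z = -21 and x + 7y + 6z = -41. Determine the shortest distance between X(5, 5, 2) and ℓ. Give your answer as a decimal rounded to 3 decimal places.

Direction of ℓ: (1, 3, 2) × (1, 7, 6) = (4, -4, 4).
A point on ℓ: solving the two plane equations with x = -4 gives (-4, -7, 2).
Taking (-4, -7, 2) on ℓ with direction v = (4, -4, 4): w = X − (-4, -7, 2) = (9, 12, 0), and w × v = (48, -36, -84).
Distance = |w × v| / |v| = √10656 / √48 ≈ 14.900.

14.900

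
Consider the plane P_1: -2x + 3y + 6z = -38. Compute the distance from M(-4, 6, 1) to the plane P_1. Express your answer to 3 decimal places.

n·M − d = (-2)·(-4) + (3)·(6) + (6)·(1) − (-38) = 70; |n| = √49.
Distance = |70| / √49 = 70/√49 ≈ 10.000.

10.000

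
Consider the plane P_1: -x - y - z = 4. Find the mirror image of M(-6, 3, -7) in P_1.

λ = (n·M − d)/|n|² = (10 − 4)/3 = 2.
Reflection = M − 2λn = (-6, 3, -7) − 4·(-1, -1, -1) = (-2, 7, -3).

(-2, 7, -3)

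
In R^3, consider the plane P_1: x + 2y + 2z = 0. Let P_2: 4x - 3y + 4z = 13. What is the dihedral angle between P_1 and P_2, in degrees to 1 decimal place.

cos θ = |n₁·n₂| / (|n₁||n₂|) = |6| / (√9 · √41).
θ = arccos(0.31235) ≈ 71.8°.

71.8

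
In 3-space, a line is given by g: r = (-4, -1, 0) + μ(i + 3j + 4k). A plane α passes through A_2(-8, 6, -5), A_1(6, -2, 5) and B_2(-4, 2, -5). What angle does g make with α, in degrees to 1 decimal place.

11.8

A_2A_1 = (14, -8, 10), A_2B_2 = (4, -4, 0); a normal to α is A_2A_1 × A_2B_2 = (40, 40, -24).
Using A_2: α has equation 40x + 40y - 24z = 40.
sin θ = |n·v| / (|n||v|) = |64| / (√3776 · √26) = 0.20426.
θ ≈ 11.8°.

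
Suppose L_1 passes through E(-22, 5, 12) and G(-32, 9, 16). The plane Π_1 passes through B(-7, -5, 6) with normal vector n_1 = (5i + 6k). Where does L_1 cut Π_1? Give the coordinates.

A direction vector for L_1 is G − E = (-10, 4, 4).
Π_1: n_1·r = n_1·B gives 5x + 6z = 1.
Substitute r = (-22, 5, 12) + t(-10, 4, 4) into the plane: -38 + (-26)t = 1, so t = -3/2.
Intersection: (-22, 5, 12) + (-3/2)·(-10, 4, 4) = (-7, -1, 6).

(-7, -1, 6)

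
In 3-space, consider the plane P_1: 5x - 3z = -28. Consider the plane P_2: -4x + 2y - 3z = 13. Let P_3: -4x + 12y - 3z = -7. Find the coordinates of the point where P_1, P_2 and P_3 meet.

(-5, -2, 1)

Solving the 3×3 linear system 5x - 3z = -28, -4x + 2y - 3z = 13, -4x + 12y - 3z = -7 (e.g. by elimination or Cramer's rule, determinant = 270) gives (-5, -2, 1).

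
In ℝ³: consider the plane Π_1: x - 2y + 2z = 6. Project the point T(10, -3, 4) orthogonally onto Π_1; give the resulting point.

(8, 1, 0)

Foot = T − λn with λ = (n·T − d)/|n|² = (24 − 6)/9 = 2.
Foot = (10, -3, 4) − 2·(1, -2, 2) = (8, 1, 0).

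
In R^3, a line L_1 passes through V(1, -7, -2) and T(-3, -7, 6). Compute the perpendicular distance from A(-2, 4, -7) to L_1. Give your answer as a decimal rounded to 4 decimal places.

A direction vector for L_1 is T − V = (-4, 0, 8).
Taking (1, -7, -2) on L_1 with direction v = (-4, 0, 8): w = A − (1, -7, -2) = (-3, 11, -5), and w × v = (88, 44, 44).
Distance = |w × v| / |v| = √11616 / √80 ≈ 12.0499.

12.0499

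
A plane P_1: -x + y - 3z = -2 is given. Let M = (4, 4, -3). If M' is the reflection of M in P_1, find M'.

λ = (n·M − d)/|n|² = (9 − (-2))/11 = 1.
Reflection = M − 2λn = (4, 4, -3) − 2·(-1, 1, -3) = (6, 2, 3).

(6, 2, 3)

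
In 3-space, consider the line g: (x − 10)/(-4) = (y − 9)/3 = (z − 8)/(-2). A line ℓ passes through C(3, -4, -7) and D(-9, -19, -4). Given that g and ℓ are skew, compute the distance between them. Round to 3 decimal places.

16.826

g has direction (-4, 3, -2) through (10, 9, 8).
A direction vector for ℓ is D − C = (-12, -15, 3).
Common perpendicular direction n = (-4, 3, -2) × (-12, -15, 3) = (-21, 36, 96).
With w = (3, -4, -7) − (10, 9, 8) = (-7, -13, -15), w · n = -1761.
Distance = |w · n| / |n| = |-1761| / √10953 ≈ 16.826.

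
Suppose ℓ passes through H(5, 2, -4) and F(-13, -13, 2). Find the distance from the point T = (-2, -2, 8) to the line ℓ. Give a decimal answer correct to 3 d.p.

A direction vector for ℓ is F − H = (-18, -15, 6).
Taking (5, 2, -4) on ℓ with direction v = (-18, -15, 6): w = T − (5, 2, -4) = (-7, -4, 12), and w × v = (156, -174, 33).
Distance = |w × v| / |v| = √55701 / √585 ≈ 9.758.

9.758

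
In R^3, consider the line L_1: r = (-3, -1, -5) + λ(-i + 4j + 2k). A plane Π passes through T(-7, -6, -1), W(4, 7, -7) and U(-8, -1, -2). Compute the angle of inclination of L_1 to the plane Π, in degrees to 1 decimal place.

TW = (11, 13, -6), TU = (-1, 5, -1); a normal to Π is TW × TU = (17, 17, 68).
Using T: Π has equation 17x + 17y + 68z = -289.
sin θ = |n·v| / (|n||v|) = |187| / (√5202 · √21) = 0.56578.
θ ≈ 34.5°.

34.5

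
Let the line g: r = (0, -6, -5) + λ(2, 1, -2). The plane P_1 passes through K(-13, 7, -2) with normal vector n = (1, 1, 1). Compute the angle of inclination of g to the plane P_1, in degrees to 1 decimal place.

11.1

P_1: n·r = n·K gives x + y + z = -8.
sin θ = |n·v| / (|n||v|) = |1| / (√3 · √9) = 0.19245.
θ ≈ 11.1°.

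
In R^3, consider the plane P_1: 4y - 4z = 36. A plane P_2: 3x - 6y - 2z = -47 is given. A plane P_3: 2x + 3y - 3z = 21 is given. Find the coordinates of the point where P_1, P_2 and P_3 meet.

(-3, 7, -2)

Solving the 3×3 linear system 4y - 4z = 36, 3x - 6y - 2z = -47, 2x + 3y - 3z = 21 (e.g. by elimination or Cramer's rule, determinant = -64) gives (-3, 7, -2).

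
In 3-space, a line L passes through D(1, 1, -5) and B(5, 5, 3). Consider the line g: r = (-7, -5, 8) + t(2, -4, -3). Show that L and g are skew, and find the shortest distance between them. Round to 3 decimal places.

A direction vector for L is B − D = (4, 4, 8).
Common perpendicular direction n = (4, 4, 8) × (2, -4, -3) = (20, 28, -24).
With w = (-7, -5, 8) − (1, 1, -5) = (-8, -6, 13), w · n = -640.
Since n ≠ 0 the lines are not parallel, and w · n = -640 ≠ 0 so they do not intersect; hence they are skew.
Distance = |w · n| / |n| = |-640| / √1760 ≈ 15.255.

15.255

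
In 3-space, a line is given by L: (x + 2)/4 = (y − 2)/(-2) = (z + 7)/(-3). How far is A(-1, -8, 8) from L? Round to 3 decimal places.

L has direction (4, -2, -3) through (-2, 2, -7).
Taking (-2, 2, -7) on L with direction v = (4, -2, -3): w = A − (-2, 2, -7) = (1, -10, 15), and w × v = (60, 63, 38).
Distance = |w × v| / |v| = √9013 / √29 ≈ 17.629.

17.629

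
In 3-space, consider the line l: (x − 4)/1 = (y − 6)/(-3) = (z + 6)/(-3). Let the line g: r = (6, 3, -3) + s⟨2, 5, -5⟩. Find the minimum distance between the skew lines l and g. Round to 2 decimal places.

l has direction (1, -3, -3) through (4, 6, -6).
Common perpendicular direction n = (1, -3, -3) × (2, 5, -5) = (30, -1, 11).
With w = (6, 3, -3) − (4, 6, -6) = (2, -3, 3), w · n = 96.
Distance = |w · n| / |n| = |96| / √1022 ≈ 3.00.

3.00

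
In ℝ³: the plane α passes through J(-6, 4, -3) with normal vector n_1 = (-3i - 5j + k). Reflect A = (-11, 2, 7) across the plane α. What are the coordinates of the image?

α: n_1·r = n_1·J gives -3x - 5y + z = -5.
λ = (n·A − d)/|n|² = (30 − (-5))/35 = 1.
Reflection = A − 2λn = (-11, 2, 7) − 2·(-3, -5, 1) = (-5, 12, 5).

(-5, 12, 5)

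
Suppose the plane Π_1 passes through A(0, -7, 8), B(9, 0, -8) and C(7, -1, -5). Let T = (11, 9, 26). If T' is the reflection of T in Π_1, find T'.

AB = (9, 7, -16), AC = (7, 6, -13); a normal to Π_1 is AB × AC = (5, 5, 5).
Using A: Π_1 has equation 5x + 5y + 5z = 5.
λ = (n·T − d)/|n|² = (230 − 5)/75 = 3.
Reflection = T − 2λn = (11, 9, 26) − 6·(5, 5, 5) = (-19, -21, -4).

(-19, -21, -4)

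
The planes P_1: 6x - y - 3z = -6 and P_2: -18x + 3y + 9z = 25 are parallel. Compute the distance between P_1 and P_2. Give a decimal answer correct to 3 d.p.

0.344

Rescale P_2 by 1/(-3): 6x - y - 3z = -25/3. Then distance = |-6 − (-25/3)| / √46 ≈ 0.344.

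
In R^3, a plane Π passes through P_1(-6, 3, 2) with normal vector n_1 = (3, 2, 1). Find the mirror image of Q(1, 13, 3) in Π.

Π: n_1·r = n_1·P_1 gives 3x + 2y + z = -10.
λ = (n·Q − d)/|n|² = (32 − (-10))/14 = 3.
Reflection = Q − 2λn = (1, 13, 3) − 6·(3, 2, 1) = (-17, 1, -3).

(-17, 1, -3)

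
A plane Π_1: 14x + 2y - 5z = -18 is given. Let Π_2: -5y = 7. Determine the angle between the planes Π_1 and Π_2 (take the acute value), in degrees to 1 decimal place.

82.3

cos θ = |n₁·n₂| / (|n₁||n₂|) = |-10| / (√225 · √25).
θ = arccos(0.13333) ≈ 82.3°.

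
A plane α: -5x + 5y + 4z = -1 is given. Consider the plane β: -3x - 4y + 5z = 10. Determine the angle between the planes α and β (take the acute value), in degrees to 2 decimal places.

74.86

cos θ = |n₁·n₂| / (|n₁||n₂|) = |15| / (√66 · √50).
θ = arccos(0.26112) ≈ 74.86°.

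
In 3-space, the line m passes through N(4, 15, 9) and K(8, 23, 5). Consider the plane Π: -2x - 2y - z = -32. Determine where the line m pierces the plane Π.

A direction vector for m is K − N = (4, 8, -4).
Substitute r = (4, 15, 9) + t(4, 8, -4) into the plane: -47 + (-20)t = -32, so t = -3/4.
Intersection: (4, 15, 9) + (-3/4)·(4, 8, -4) = (1, 9, 12).

(1, 9, 12)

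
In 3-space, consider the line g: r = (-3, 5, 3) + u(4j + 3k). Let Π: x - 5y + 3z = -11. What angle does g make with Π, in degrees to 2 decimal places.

21.83

sin θ = |n·v| / (|n||v|) = |-11| / (√35 · √25) = 0.37187.
θ ≈ 21.83°.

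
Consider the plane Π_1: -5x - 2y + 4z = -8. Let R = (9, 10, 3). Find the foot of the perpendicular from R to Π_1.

Foot = R − λn with λ = (n·R − d)/|n|² = (-53 − (-8))/45 = -1.
Foot = (9, 10, 3) − (-1)·(-5, -2, 4) = (4, 8, 7).

(4, 8, 7)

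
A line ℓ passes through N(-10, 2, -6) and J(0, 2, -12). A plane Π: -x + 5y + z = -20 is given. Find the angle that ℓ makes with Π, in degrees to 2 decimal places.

A direction vector for ℓ is J − N = (10, 0, -6).
sin θ = |n·v| / (|n||v|) = |-16| / (√27 · √136) = 0.26404.
θ ≈ 15.31°.

15.31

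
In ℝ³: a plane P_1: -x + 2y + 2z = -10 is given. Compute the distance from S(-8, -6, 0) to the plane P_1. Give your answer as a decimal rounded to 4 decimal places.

n·S − d = (-1)·(-8) + (2)·(-6) + (2)·(0) − (-10) = 6; |n| = √9.
Distance = |6| / √9 = 6/√9 ≈ 2.0000.

2.0000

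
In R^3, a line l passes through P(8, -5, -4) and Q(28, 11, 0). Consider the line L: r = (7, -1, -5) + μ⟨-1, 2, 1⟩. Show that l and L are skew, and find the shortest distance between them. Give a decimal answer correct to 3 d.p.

2.604

A direction vector for l is Q − P = (20, 16, 4).
Common perpendicular direction n = (20, 16, 4) × (-1, 2, 1) = (8, -24, 56).
With w = (7, -1, -5) − (8, -5, -4) = (-1, 4, -1), w · n = -160.
Since n ≠ 0 the lines are not parallel, and w · n = -160 ≠ 0 so they do not intersect; hence they are skew.
Distance = |w · n| / |n| = |-160| / √3776 ≈ 2.604.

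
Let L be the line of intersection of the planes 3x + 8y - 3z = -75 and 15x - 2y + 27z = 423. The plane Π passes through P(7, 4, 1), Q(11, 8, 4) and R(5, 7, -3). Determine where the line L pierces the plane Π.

(9, -9, 10)

Direction of L: (3, 8, -3) × (15, -2, 27) = (210, -126, -126).
A point on L: solving the two plane equations with x = -1 gives (-1, -3, 16).
PQ = (4, 4, 3), PR = (-2, 3, -4); a normal to Π is PQ × PR = (-25, 10, 20).
Using P: Π has equation -25x + 10y + 20z = -115.
Substitute r = (-1, -3, 16) + t(210, -126, -126) into the plane: 315 + (-9030)t = -115, so t = 1/21.
Intersection: (-1, -3, 16) + (1/21)·(210, -126, -126) = (9, -9, 10).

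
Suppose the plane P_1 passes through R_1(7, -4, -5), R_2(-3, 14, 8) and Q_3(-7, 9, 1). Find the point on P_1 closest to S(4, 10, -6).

R_1R_2 = (-10, 18, 13), R_1Q_3 = (-14, 13, 6); a normal to P_1 is R_1R_2 × R_1Q_3 = (-61, -122, 122).
Using R_1: P_1 has equation -61x - 122y + 122z = -549.
Foot = S − λn with λ = (n·S − d)/|n|² = (-2196 − (-549))/33489 = -3/61.
Foot = (4, 10, -6) − (-3/61)·(-61, -122, 122) = (1, 4, 0).

(1, 4, 0)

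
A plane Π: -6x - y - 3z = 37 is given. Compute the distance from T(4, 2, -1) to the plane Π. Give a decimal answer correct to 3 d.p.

n·T − d = (-6)·(4) + (-1)·(2) + (-3)·(-1) − 37 = -60; |n| = √46.
Distance = |-60| / √46 = 60/√46 ≈ 8.847.

8.847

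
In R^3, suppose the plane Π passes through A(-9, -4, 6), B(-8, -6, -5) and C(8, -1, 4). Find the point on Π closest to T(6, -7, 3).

(5, -2, 2)

AB = (1, -2, -11), AC = (17, 3, -2); a normal to Π is AB × AC = (37, -185, 37).
Using A: Π has equation 37x - 185y + 37z = 629.
Foot = T − λn with λ = (n·T − d)/|n|² = (1628 − 629)/36963 = 1/37.
Foot = (6, -7, 3) − (1/37)·(37, -185, 37) = (5, -2, 2).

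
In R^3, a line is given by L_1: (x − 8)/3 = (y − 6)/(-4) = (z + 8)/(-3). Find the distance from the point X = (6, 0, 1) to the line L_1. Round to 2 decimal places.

L_1 has direction (3, -4, -3) through (8, 6, -8).
Taking (8, 6, -8) on L_1 with direction v = (3, -4, -3): w = X − (8, 6, -8) = (-2, -6, 9), and w × v = (54, 21, 26).
Distance = |w × v| / |v| = √4033 / √34 ≈ 10.89.

10.89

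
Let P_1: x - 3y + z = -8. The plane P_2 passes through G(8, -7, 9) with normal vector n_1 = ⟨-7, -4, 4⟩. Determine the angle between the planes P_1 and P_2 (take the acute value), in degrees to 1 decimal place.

P_2: n_1·r = n_1·G gives -7x - 4y + 4z = 8.
cos θ = |n₁·n₂| / (|n₁||n₂|) = |9| / (√11 · √81).
θ = arccos(0.30151) ≈ 72.5°.

72.5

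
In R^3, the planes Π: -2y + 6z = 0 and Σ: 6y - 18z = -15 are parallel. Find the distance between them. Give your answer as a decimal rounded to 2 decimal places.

0.79

Rescale Σ by 1/(-3): -2y + 6z = 5. Then distance = |0 − 5| / √40 ≈ 0.79.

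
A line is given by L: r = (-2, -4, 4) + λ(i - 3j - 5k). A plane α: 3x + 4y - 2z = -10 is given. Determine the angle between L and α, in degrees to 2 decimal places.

1.80

sin θ = |n·v| / (|n||v|) = |1| / (√29 · √35) = 0.03139.
θ ≈ 1.80°.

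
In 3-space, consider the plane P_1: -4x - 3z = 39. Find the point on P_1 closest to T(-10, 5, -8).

(-6, 5, -5)

Foot = T − λn with λ = (n·T − d)/|n|² = (64 − 39)/25 = 1.
Foot = (-10, 5, -8) − 1·(-4, 0, -3) = (-6, 5, -5).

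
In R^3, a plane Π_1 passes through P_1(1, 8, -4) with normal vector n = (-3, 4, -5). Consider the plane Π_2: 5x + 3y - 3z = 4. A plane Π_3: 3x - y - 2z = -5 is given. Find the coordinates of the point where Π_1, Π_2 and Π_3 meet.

(-4, 3, -5)

Π_1: n·r = n·P_1 gives -3x + 4y - 5z = 49.
Solving the 3×3 linear system -3x + 4y - 5z = 49, 5x + 3y - 3z = 4, 3x - y - 2z = -5 (e.g. by elimination or Cramer's rule, determinant = 101) gives (-4, 3, -5).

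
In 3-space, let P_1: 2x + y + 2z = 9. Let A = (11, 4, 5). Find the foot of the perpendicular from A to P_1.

(5, 1, -1)

Foot = A − λn with λ = (n·A − d)/|n|² = (36 − 9)/9 = 3.
Foot = (11, 4, 5) − 3·(2, 1, 2) = (5, 1, -1).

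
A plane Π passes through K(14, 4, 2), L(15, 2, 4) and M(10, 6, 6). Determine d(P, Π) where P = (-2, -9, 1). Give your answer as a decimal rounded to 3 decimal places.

19.667

KL = (1, -2, 2), KM = (-4, 2, 4); a normal to Π is KL × KM = (-12, -12, -6).
Using K: Π has equation -12x - 12y - 6z = -228.
n·P − d = (-12)·(-2) + (-12)·(-9) + (-6)·(1) − (-228) = 354; |n| = √324.
Distance = |354| / √324 = 354/√324 ≈ 19.667.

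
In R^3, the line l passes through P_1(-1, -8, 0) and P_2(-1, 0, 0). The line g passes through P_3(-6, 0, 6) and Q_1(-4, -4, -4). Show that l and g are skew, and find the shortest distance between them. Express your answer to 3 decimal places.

3.726

A direction vector for l is P_2 − P_1 = (0, 8, 0).
A direction vector for g is Q_1 − P_3 = (2, -4, -10).
Common perpendicular direction n = (0, 8, 0) × (2, -4, -10) = (-80, 0, -16).
With w = (-6, 0, 6) − (-1, -8, 0) = (-5, 8, 6), w · n = 304.
Since n ≠ 0 the lines are not parallel, and w · n = 304 ≠ 0 so they do not intersect; hence they are skew.
Distance = |w · n| / |n| = |304| / √6656 ≈ 3.726.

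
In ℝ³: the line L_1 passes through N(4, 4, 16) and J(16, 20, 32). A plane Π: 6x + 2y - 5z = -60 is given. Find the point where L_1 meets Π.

(-2, -4, 8)

A direction vector for L_1 is J − N = (12, 16, 16).
Substitute r = (4, 4, 16) + t(12, 16, 16) into the plane: -48 + 24t = -60, so t = -1/2.
Intersection: (4, 4, 16) + (-1/2)·(12, 16, 16) = (-2, -4, 8).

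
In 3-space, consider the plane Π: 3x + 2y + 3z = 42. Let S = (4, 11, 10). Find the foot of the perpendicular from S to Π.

(1, 9, 7)

Foot = S − λn with λ = (n·S − d)/|n|² = (64 − 42)/22 = 1.
Foot = (4, 11, 10) − 1·(3, 2, 3) = (1, 9, 7).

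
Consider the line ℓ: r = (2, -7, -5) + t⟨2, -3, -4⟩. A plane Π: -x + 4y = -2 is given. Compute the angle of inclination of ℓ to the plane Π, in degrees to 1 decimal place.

sin θ = |n·v| / (|n||v|) = |-14| / (√17 · √29) = 0.63053.
θ ≈ 39.1°.

39.1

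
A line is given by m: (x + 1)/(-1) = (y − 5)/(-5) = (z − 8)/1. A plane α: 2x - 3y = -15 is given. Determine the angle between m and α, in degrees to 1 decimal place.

43.9

m has direction (-1, -5, 1) through (-1, 5, 8).
sin θ = |n·v| / (|n||v|) = |13| / (√13 · √27) = 0.69389.
θ ≈ 43.9°.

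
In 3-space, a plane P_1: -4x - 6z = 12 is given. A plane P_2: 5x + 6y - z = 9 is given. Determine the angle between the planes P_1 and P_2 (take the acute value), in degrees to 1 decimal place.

75.7

cos θ = |n₁·n₂| / (|n₁||n₂|) = |-14| / (√52 · √62).
θ = arccos(0.24656) ≈ 75.7°.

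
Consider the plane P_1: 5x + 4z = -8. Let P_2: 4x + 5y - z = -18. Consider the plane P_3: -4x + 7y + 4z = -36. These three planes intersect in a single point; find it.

Solving the 3×3 linear system 5x + 4z = -8, 4x + 5y - z = -18, -4x + 7y + 4z = -36 (e.g. by elimination or Cramer's rule, determinant = 327) gives (0, -4, -2).

(0, -4, -2)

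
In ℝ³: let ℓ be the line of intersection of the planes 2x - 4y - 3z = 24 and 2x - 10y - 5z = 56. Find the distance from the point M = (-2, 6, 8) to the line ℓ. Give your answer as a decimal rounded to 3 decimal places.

14.227

Direction of ℓ: (2, -4, -3) × (2, -10, -5) = (-10, 4, -12).
A point on ℓ: solving the two plane equations with x = 3 gives (3, -6, 2).
Taking (3, -6, 2) on ℓ with direction v = (-10, 4, -12): w = M − (3, -6, 2) = (-5, 12, 6), and w × v = (-168, -120, 100).
Distance = |w × v| / |v| = √52624 / √260 ≈ 14.227.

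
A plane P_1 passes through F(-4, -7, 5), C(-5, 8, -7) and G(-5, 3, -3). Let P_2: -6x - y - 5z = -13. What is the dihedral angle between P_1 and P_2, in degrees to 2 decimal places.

FC = (-1, 15, -12), FG = (-1, 10, -8); a normal to P_1 is FC × FG = (0, 4, 5).
Using F: P_1 has equation 4y + 5z = -3.
cos θ = |n₁·n₂| / (|n₁||n₂|) = |-29| / (√41 · √62).
θ = arccos(0.57519) ≈ 54.89°.

54.89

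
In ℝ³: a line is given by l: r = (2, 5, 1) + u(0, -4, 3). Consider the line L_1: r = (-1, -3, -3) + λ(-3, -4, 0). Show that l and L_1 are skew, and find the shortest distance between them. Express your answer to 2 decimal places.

Common perpendicular direction n = (0, -4, 3) × (-3, -4, 0) = (12, -9, -12).
With w = (-1, -3, -3) − (2, 5, 1) = (-3, -8, -4), w · n = 84.
Since n ≠ 0 the lines are not parallel, and w · n = 84 ≠ 0 so they do not intersect; hence they are skew.
Distance = |w · n| / |n| = |84| / √369 ≈ 4.37.

4.37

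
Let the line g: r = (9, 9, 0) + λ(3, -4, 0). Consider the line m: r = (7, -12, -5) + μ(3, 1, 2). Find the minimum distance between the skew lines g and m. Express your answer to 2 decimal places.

Common perpendicular direction n = (3, -4, 0) × (3, 1, 2) = (-8, -6, 15).
With w = (7, -12, -5) − (9, 9, 0) = (-2, -21, -5), w · n = 67.
Distance = |w · n| / |n| = |67| / √325 ≈ 3.72.

3.72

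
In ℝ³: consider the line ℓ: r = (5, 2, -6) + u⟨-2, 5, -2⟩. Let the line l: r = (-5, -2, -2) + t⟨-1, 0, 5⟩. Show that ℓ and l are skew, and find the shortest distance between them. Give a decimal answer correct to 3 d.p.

Common perpendicular direction n = (-2, 5, -2) × (-1, 0, 5) = (25, 12, 5).
With w = (-5, -2, -2) − (5, 2, -6) = (-10, -4, 4), w · n = -278.
Since n ≠ 0 the lines are not parallel, and w · n = -278 ≠ 0 so they do not intersect; hence they are skew.
Distance = |w · n| / |n| = |-278| / √794 ≈ 9.866.

9.866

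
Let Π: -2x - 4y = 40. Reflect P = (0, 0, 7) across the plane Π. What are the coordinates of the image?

(-8, -16, 7)

λ = (n·P − d)/|n|² = (0 − 40)/20 = -2.
Reflection = P − 2λn = (0, 0, 7) − (-4)·(-2, -4, 0) = (-8, -16, 7).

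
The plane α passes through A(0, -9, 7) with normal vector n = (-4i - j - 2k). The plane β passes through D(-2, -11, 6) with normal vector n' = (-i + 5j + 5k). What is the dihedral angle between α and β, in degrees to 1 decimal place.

70.4

α: n·r = n·A gives -4x - y - 2z = -5.
β: n'·r = n'·D gives -x + 5y + 5z = -23.
cos θ = |n₁·n₂| / (|n₁||n₂|) = |-11| / (√21 · √51).
θ = arccos(0.33612) ≈ 70.4°.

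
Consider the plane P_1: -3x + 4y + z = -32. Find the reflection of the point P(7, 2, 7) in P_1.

(13, -6, 5)

λ = (n·P − d)/|n|² = (-6 − (-32))/26 = 1.
Reflection = P − 2λn = (7, 2, 7) − 2·(-3, 4, 1) = (13, -6, 5).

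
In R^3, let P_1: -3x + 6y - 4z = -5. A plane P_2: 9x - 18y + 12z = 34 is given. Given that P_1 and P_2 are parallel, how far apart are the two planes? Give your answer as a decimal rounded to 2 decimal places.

0.81

Rescale P_2 by 1/(-3): -3x + 6y - 4z = -34/3. Then distance = |-5 − (-34/3)| / √61 ≈ 0.81.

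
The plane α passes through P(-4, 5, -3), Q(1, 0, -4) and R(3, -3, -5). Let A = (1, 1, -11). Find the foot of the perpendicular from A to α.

PQ = (5, -5, -1), PR = (7, -8, -2); a normal to α is PQ × PR = (2, 3, -5).
Using P: α has equation 2x + 3y - 5z = 22.
Foot = A − λn with λ = (n·A − d)/|n|² = (60 − 22)/38 = 1.
Foot = (1, 1, -11) − 1·(2, 3, -5) = (-1, -2, -6).

(-1, -2, -6)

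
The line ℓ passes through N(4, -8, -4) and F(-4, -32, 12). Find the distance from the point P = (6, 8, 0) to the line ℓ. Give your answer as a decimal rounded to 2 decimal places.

A direction vector for ℓ is F − N = (-8, -24, 16).
Taking (4, -8, -4) on ℓ with direction v = (-8, -24, 16): w = P − (4, -8, -4) = (2, 16, 4), and w × v = (352, -64, 80).
Distance = |w × v| / |v| = √134400 / √896 ≈ 12.25.

12.25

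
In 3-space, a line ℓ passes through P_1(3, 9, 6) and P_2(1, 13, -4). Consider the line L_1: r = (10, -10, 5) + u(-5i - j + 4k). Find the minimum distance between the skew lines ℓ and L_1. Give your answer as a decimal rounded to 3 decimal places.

17.362

A direction vector for ℓ is P_2 − P_1 = (-2, 4, -10).
Common perpendicular direction n = (-2, 4, -10) × (-5, -1, 4) = (6, 58, 22).
With w = (10, -10, 5) − (3, 9, 6) = (7, -19, -1), w · n = -1082.
Distance = |w · n| / |n| = |-1082| / √3884 ≈ 17.362.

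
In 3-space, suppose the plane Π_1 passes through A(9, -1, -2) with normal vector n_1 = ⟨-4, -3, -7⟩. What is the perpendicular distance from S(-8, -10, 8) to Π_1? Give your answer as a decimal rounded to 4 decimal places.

2.9062

Π_1: n_1·r = n_1·A gives -4x - 3y - 7z = -19.
n·S − d = (-4)·(-8) + (-3)·(-10) + (-7)·(8) − (-19) = 25; |n| = √74.
Distance = |25| / √74 = 25/√74 ≈ 2.9062.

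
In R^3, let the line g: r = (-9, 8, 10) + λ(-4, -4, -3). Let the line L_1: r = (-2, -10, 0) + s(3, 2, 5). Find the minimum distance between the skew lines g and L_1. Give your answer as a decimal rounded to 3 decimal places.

Common perpendicular direction n = (-4, -4, -3) × (3, 2, 5) = (-14, 11, 4).
With w = (-2, -10, 0) − (-9, 8, 10) = (7, -18, -10), w · n = -336.
Distance = |w · n| / |n| = |-336| / √333 ≈ 18.413.

18.413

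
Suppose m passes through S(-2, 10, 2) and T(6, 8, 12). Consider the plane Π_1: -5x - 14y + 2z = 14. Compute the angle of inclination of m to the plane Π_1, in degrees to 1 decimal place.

2.4

A direction vector for m is T − S = (8, -2, 10).
sin θ = |n·v| / (|n||v|) = |8| / (√225 · √168) = 0.04115.
θ ≈ 2.4°.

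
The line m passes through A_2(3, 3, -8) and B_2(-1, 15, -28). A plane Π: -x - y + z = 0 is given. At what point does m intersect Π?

A direction vector for m is B_2 − A_2 = (-4, 12, -20).
Substitute r = (3, 3, -8) + t(-4, 12, -20) into the plane: -14 + (-28)t = 0, so t = -1/2.
Intersection: (3, 3, -8) + (-1/2)·(-4, 12, -20) = (5, -3, 2).

(5, -3, 2)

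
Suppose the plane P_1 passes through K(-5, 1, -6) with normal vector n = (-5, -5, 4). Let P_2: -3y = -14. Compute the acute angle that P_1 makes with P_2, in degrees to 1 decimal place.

P_1: n·r = n·K gives -5x - 5y + 4z = -4.
cos θ = |n₁·n₂| / (|n₁||n₂|) = |15| / (√66 · √9).
θ = arccos(0.61546) ≈ 52.0°.

52.0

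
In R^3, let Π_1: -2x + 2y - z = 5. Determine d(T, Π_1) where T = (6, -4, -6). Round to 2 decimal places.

6.33

n·T − d = (-2)·(6) + (2)·(-4) + (-1)·(-6) − 5 = -19; |n| = √9.
Distance = |-19| / √9 = 19/√9 ≈ 6.33.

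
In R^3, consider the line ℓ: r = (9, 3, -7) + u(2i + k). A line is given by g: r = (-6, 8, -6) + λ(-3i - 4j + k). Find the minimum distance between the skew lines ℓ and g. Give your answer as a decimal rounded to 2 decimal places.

9.08

Common perpendicular direction n = (2, 0, 1) × (-3, -4, 1) = (4, -5, -8).
With w = (-6, 8, -6) − (9, 3, -7) = (-15, 5, 1), w · n = -93.
Distance = |w · n| / |n| = |-93| / √105 ≈ 9.08.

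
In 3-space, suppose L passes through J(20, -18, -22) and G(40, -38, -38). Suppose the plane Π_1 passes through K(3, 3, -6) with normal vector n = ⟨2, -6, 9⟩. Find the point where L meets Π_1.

A direction vector for L is G − J = (20, -20, -16).
Π_1: n·r = n·K gives 2x - 6y + 9z = -66.
Substitute r = (20, -18, -22) + t(20, -20, -16) into the plane: -50 + 16t = -66, so t = -1.
Intersection: (20, -18, -22) + (-1)·(20, -20, -16) = (0, 2, -6).

(0, 2, -6)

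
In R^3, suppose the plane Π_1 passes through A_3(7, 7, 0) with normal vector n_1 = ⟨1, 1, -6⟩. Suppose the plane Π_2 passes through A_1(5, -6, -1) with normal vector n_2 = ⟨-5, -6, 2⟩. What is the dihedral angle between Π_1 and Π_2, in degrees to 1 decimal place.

62.4

Π_1: n_1·r = n_1·A_3 gives x + y - 6z = 14.
Π_2: n_2·r = n_2·A_1 gives -5x - 6y + 2z = 9.
cos θ = |n₁·n₂| / (|n₁||n₂|) = |-23| / (√38 · √65).
θ = arccos(0.46279) ≈ 62.4°.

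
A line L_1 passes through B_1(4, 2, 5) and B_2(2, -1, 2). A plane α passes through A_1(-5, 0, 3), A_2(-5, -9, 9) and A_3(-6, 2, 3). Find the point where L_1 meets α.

A direction vector for L_1 is B_2 − B_1 = (-2, -3, -3).
A_1A_2 = (0, -9, 6), A_1A_3 = (-1, 2, 0); a normal to α is A_1A_2 × A_1A_3 = (-12, -6, -9).
Using A_1: α has equation -12x - 6y - 9z = 33.
Substitute r = (4, 2, 5) + t(-2, -3, -3) into the plane: -105 + 69t = 33, so t = 2.
Intersection: (4, 2, 5) + 2·(-2, -3, -3) = (0, -4, -1).

(0, -4, -1)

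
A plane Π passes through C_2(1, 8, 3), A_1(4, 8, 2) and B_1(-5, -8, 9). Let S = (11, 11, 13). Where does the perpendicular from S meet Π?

(7, 8, 1)

C_2A_1 = (3, 0, -1), C_2B_1 = (-6, -16, 6); a normal to Π is C_2A_1 × C_2B_1 = (-16, -12, -48).
Using C_2: Π has equation -16x - 12y - 48z = -256.
Foot = S − λn with λ = (n·S − d)/|n|² = (-932 − (-256))/2704 = -1/4.
Foot = (11, 11, 13) − (-1/4)·(-16, -12, -48) = (7, 8, 1).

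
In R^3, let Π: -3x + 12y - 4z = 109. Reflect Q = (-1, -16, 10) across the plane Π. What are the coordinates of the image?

λ = (n·Q − d)/|n|² = (-229 − 109)/169 = -2.
Reflection = Q − 2λn = (-1, -16, 10) − (-4)·(-3, 12, -4) = (-13, 32, -6).

(-13, 32, -6)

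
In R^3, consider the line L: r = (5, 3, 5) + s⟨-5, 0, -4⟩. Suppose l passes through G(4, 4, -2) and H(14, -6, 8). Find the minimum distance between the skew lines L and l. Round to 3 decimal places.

4.629

A direction vector for l is H − G = (10, -10, 10).
Common perpendicular direction n = (-5, 0, -4) × (10, -10, 10) = (-40, 10, 50).
With w = (4, 4, -2) − (5, 3, 5) = (-1, 1, -7), w · n = -300.
Distance = |w · n| / |n| = |-300| / √4200 ≈ 4.629.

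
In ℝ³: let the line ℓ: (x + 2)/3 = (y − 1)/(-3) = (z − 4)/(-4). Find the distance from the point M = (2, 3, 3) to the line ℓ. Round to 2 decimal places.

4.25

ℓ has direction (3, -3, -4) through (-2, 1, 4).
Taking (-2, 1, 4) on ℓ with direction v = (3, -3, -4): w = M − (-2, 1, 4) = (4, 2, -1), and w × v = (-11, 13, -18).
Distance = |w × v| / |v| = √614 / √34 ≈ 4.25.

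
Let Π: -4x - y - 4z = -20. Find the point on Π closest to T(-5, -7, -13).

(7, -4, -1)

Foot = T − λn with λ = (n·T − d)/|n|² = (79 − (-20))/33 = 3.
Foot = (-5, -7, -13) − 3·(-4, -1, -4) = (7, -4, -1).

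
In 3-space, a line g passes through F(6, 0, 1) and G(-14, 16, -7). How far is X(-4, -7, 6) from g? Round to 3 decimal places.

13.069

A direction vector for g is G − F = (-20, 16, -8).
Taking (6, 0, 1) on g with direction v = (-20, 16, -8): w = X − (6, 0, 1) = (-10, -7, 5), and w × v = (-24, -180, -300).
Distance = |w × v| / |v| = √122976 / √720 ≈ 13.069.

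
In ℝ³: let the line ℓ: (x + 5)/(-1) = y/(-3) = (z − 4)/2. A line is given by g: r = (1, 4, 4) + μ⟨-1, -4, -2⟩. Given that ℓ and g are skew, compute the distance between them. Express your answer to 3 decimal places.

4.659

ℓ has direction (-1, -3, 2) through (-5, 0, 4).
Common perpendicular direction n = (-1, -3, 2) × (-1, -4, -2) = (14, -4, 1).
With w = (1, 4, 4) − (-5, 0, 4) = (6, 4, 0), w · n = 68.
Distance = |w · n| / |n| = |68| / √213 ≈ 4.659.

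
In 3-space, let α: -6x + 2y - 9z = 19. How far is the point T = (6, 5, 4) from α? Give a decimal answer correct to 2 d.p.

n·T − d = (-6)·(6) + (2)·(5) + (-9)·(4) − 19 = -81; |n| = √121.
Distance = |-81| / √121 = 81/√121 ≈ 7.36.

7.36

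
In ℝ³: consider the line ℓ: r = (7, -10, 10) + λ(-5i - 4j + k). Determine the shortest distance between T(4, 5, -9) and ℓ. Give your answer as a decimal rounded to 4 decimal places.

22.3042

Taking (7, -10, 10) on ℓ with direction v = (-5, -4, 1): w = T − (7, -10, 10) = (-3, 15, -19), and w × v = (-61, 98, 87).
Distance = |w × v| / |v| = √20894 / √42 ≈ 22.3042.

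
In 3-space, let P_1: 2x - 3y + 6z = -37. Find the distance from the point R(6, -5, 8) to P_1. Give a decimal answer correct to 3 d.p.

16.000

n·R − d = (2)·(6) + (-3)·(-5) + (6)·(8) − (-37) = 112; |n| = √49.
Distance = |112| / √49 = 112/√49 ≈ 16.000.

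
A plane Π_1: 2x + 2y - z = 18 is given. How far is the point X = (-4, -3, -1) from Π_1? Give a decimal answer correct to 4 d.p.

n·X − d = (2)·(-4) + (2)·(-3) + (-1)·(-1) − 18 = -31; |n| = √9.
Distance = |-31| / √9 = 31/√9 ≈ 10.3333.

10.3333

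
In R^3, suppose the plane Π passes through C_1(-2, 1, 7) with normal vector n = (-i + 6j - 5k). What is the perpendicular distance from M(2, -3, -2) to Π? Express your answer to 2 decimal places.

Π: n·r = n·C_1 gives -x + 6y - 5z = -27.
n·M − d = (-1)·(2) + (6)·(-3) + (-5)·(-2) − (-27) = 17; |n| = √62.
Distance = |17| / √62 = 17/√62 ≈ 2.16.

2.16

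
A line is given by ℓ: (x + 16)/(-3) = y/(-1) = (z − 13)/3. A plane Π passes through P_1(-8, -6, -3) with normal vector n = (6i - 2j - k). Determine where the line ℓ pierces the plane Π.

(-4, 4, 1)

ℓ has direction (-3, -1, 3) through (-16, 0, 13).
Π: n·r = n·P_1 gives 6x - 2y - z = -33.
Substitute r = (-16, 0, 13) + t(-3, -1, 3) into the plane: -109 + (-19)t = -33, so t = -4.
Intersection: (-16, 0, 13) + (-4)·(-3, -1, 3) = (-4, 4, 1).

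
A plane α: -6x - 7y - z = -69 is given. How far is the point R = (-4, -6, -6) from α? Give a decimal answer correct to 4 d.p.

n·R − d = (-6)·(-4) + (-7)·(-6) + (-1)·(-6) − (-69) = 141; |n| = √86.
Distance = |141| / √86 = 141/√86 ≈ 15.2044.

15.2044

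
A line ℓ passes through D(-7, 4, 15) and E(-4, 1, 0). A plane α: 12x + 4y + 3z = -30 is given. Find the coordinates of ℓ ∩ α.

(-6, 3, 10)

A direction vector for ℓ is E − D = (3, -3, -15).
Substitute r = (-7, 4, 15) + t(3, -3, -15) into the plane: -23 + (-21)t = -30, so t = 1/3.
Intersection: (-7, 4, 15) + (1/3)·(3, -3, -15) = (-6, 3, 10).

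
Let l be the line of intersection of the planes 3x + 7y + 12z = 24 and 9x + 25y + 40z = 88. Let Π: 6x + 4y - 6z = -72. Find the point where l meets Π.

(-8, 0, 4)

Direction of l: (3, 7, 12) × (9, 25, 40) = (-20, -12, 12).
A point on l: solving the two plane equations with x = 2 gives (2, 6, -2).
Substitute r = (2, 6, -2) + t(-20, -12, 12) into the plane: 48 + (-240)t = -72, so t = 1/2.
Intersection: (2, 6, -2) + (1/2)·(-20, -12, 12) = (-8, 0, 4).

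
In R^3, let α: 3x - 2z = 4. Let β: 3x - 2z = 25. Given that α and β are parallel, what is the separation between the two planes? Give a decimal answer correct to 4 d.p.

5.8244

Same normal n = (3, 0, -2) with |n| = √13; distance = |4 − 25| / |n| = 21/√13 ≈ 5.8244.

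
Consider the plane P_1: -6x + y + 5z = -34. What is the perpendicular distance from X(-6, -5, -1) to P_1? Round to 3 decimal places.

7.620

n·X − d = (-6)·(-6) + (1)·(-5) + (5)·(-1) − (-34) = 60; |n| = √62.
Distance = |60| / √62 = 60/√62 ≈ 7.620.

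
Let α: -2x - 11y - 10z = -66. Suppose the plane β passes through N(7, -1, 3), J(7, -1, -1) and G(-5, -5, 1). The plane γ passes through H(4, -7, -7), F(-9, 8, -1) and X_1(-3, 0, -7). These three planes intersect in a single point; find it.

(4, -2, 8)

NJ = (0, 0, -4), NG = (-12, -4, -2); a normal to β is NJ × NG = (-16, 48, 0).
Using N: β has equation -16x + 48y = -160.
HF = (-13, 15, 6), HX_1 = (-7, 7, 0); a normal to γ is HF × HX_1 = (-42, -42, 14).
Using H: γ has equation -42x - 42y + 14z = 28.
Solving the 3×3 linear system -2x - 11y - 10z = -66, -16x + 48y = -160, -42x - 42y + 14z = 28 (e.g. by elimination or Cramer's rule, determinant = -30688) gives (4, -2, 8).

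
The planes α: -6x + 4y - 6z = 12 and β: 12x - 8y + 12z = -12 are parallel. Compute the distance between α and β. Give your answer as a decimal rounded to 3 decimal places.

0.640

Rescale β by 1/(-2): -6x + 4y - 6z = 6. Then distance = |12 − 6| / √88 ≈ 0.640.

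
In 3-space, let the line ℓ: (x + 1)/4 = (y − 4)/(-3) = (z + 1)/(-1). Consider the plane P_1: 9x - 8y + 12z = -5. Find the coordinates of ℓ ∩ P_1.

(3, 1, -2)

ℓ has direction (4, -3, -1) through (-1, 4, -1).
Substitute r = (-1, 4, -1) + t(4, -3, -1) into the plane: -53 + 48t = -5, so t = 1.
Intersection: (-1, 4, -1) + 1·(4, -3, -1) = (3, 1, -2).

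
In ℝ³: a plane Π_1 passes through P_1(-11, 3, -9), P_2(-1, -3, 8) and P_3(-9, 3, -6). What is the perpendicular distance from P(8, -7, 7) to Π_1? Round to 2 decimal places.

P_1P_2 = (10, -6, 17), P_1P_3 = (2, 0, 3); a normal to Π_1 is P_1P_2 × P_1P_3 = (-18, 4, 12).
Using P_1: Π_1 has equation -18x + 4y + 12z = 102.
n·P − d = (-18)·(8) + (4)·(-7) + (12)·(7) − 102 = -190; |n| = √484.
Distance = |-190| / √484 = 190/√484 ≈ 8.64.

8.64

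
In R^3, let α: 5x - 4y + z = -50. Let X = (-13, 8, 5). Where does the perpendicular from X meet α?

Foot = X − λn with λ = (n·X − d)/|n|² = (-92 − (-50))/42 = -1.
Foot = (-13, 8, 5) − (-1)·(5, -4, 1) = (-8, 4, 6).

(-8, 4, 6)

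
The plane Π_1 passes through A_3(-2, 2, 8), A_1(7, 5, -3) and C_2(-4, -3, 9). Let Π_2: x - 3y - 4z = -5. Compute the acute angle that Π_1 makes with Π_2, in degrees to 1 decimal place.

A_3A_1 = (9, 3, -11), A_3C_2 = (-2, -5, 1); a normal to Π_1 is A_3A_1 × A_3C_2 = (-52, 13, -39).
Using A_3: Π_1 has equation -52x + 13y - 39z = -182.
cos θ = |n₁·n₂| / (|n₁||n₂|) = |65| / (√4394 · √26).
θ = arccos(0.19231) ≈ 78.9°.

78.9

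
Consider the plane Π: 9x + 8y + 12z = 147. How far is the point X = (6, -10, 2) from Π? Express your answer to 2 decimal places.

8.76

n·X − d = (9)·(6) + (8)·(-10) + (12)·(2) − 147 = -149; |n| = √289.
Distance = |-149| / √289 = 149/√289 ≈ 8.76.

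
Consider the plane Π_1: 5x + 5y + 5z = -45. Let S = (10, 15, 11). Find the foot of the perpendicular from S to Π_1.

(-5, 0, -4)

Foot = S − λn with λ = (n·S − d)/|n|² = (180 − (-45))/75 = 3.
Foot = (10, 15, 11) − 3·(5, 5, 5) = (-5, 0, -4).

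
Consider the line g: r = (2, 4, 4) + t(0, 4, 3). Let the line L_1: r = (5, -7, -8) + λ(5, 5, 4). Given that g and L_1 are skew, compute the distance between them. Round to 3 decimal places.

3.118

Common perpendicular direction n = (0, 4, 3) × (5, 5, 4) = (1, 15, -20).
With w = (5, -7, -8) − (2, 4, 4) = (3, -11, -12), w · n = 78.
Distance = |w · n| / |n| = |78| / √626 ≈ 3.118.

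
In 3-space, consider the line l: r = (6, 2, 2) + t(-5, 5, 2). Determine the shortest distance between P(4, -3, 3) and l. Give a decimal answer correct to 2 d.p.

Taking (6, 2, 2) on l with direction v = (-5, 5, 2): w = P − (6, 2, 2) = (-2, -5, 1), and w × v = (-15, -1, -35).
Distance = |w × v| / |v| = √1451 / √54 ≈ 5.18.

5.18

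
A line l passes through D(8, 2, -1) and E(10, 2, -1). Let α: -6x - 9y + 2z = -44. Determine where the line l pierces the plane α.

A direction vector for l is E − D = (2, 0, 0).
Substitute r = (8, 2, -1) + t(2, 0, 0) into the plane: -68 + (-12)t = -44, so t = -2.
Intersection: (8, 2, -1) + (-2)·(2, 0, 0) = (4, 2, -1).

(4, 2, -1)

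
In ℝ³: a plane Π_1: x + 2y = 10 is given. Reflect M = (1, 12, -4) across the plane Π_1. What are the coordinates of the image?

λ = (n·M − d)/|n|² = (25 − 10)/5 = 3.
Reflection = M − 2λn = (1, 12, -4) − 6·(1, 2, 0) = (-5, 0, -4).

(-5, 0, -4)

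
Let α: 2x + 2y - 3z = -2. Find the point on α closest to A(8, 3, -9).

(2, -3, 0)

Foot = A − λn with λ = (n·A − d)/|n|² = (49 − (-2))/17 = 3.
Foot = (8, 3, -9) − 3·(2, 2, -3) = (2, -3, 0).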